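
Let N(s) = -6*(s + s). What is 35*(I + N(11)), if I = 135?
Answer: 105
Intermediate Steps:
N(s) = -12*s
35*(I + N(11)) = 35*(135 - 12*11) = 35*(135 - 132) = 35*3 = 105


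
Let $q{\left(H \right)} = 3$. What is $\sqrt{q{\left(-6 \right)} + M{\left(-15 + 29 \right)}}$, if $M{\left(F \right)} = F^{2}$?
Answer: $\sqrt{199} \approx 14.107$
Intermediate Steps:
$\sqrt{q{\left(-6 \right)} + M{\left(-15 + 29 \right)}} = \sqrt{3 + \left(-15 + 29\right)^{2}} = \sqrt{3 + 14^{2}} = \sqrt{3 + 196} = \sqrt{199}$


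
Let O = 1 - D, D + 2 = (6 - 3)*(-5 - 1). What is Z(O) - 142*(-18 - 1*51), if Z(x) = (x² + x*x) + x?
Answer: 10701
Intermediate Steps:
D = -20 (D = -2 + (6 - 3)*(-5 - 1) = -2 + 3*(-6) = -2 - 18 = -20)
O = 21 (O = 1 - 1*(-20) = 1 + 20 = 21)
Z(x) = x + 2*x² (Z(x) = (x² + x²) + x = 2*x² + x = x + 2*x²)
Z(O) - 142*(-18 - 1*51) = 21*(1 + 2*21) - 142*(-18 - 1*51) = 21*(1 + 42) - 142*(-18 - 51) = 21*43 - 142*(-69) = 903 + 9798 = 10701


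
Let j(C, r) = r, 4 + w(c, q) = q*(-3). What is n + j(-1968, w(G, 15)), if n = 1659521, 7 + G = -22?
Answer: 1659472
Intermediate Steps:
G = -29 (G = -7 - 22 = -29)
w(c, q) = -4 - 3*q (w(c, q) = -4 + q*(-3) = -4 - 3*q)
n + j(-1968, w(G, 15)) = 1659521 + (-4 - 3*15) = 1659521 + (-4 - 45) = 1659521 - 49 = 1659472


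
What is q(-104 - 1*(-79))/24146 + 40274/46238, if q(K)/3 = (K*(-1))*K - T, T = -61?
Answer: 223555327/279115687 ≈ 0.80094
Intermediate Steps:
q(K) = 183 - 3*K**2 (q(K) = 3*((K*(-1))*K - 1*(-61)) = 3*((-K)*K + 61) = 3*(-K**2 + 61) = 3*(61 - K**2) = 183 - 3*K**2)
q(-104 - 1*(-79))/24146 + 40274/46238 = (183 - 3*(-104 - 1*(-79))**2)/24146 + 40274/46238 = (183 - 3*(-104 + 79)**2)*(1/24146) + 40274*(1/46238) = (183 - 3*(-25)**2)*(1/24146) + 20137/23119 = (183 - 3*625)*(1/24146) + 20137/23119 = (183 - 1875)*(1/24146) + 20137/23119 = -1692*1/24146 + 20137/23119 = -846/12073 + 20137/23119 = 223555327/279115687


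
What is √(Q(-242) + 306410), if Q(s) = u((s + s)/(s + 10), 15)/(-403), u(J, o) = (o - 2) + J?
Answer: √167405206592910/23374 ≈ 553.54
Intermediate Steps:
u(J, o) = -2 + J + o (u(J, o) = (-2 + o) + J = -2 + J + o)
Q(s) = -1/31 - 2*s/(403*(10 + s)) (Q(s) = (-2 + (s + s)/(s + 10) + 15)/(-403) = (-2 + (2*s)/(10 + s) + 15)*(-1/403) = (-2 + 2*s/(10 + s) + 15)*(-1/403) = (13 + 2*s/(10 + s))*(-1/403) = -1/31 - 2*s/(403*(10 + s)))
√(Q(-242) + 306410) = √(5*(-26 - 3*(-242))/(403*(10 - 242)) + 306410) = √((5/403)*(-26 + 726)/(-232) + 306410) = √((5/403)*(-1/232)*700 + 306410) = √(-875/23374 + 306410) = √(7162026465/23374) = √167405206592910/23374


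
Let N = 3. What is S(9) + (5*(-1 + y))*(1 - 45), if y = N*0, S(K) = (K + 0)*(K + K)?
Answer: 382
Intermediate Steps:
S(K) = 2*K² (S(K) = K*(2*K) = 2*K²)
y = 0 (y = 3*0 = 0)
S(9) + (5*(-1 + y))*(1 - 45) = 2*9² + (5*(-1 + 0))*(1 - 45) = 2*81 + (5*(-1))*(-44) = 162 - 5*(-44) = 162 + 220 = 382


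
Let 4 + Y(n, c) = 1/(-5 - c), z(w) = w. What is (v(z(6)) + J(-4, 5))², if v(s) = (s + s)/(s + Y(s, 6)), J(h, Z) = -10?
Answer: 676/49 ≈ 13.796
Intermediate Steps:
Y(n, c) = -4 + 1/(-5 - c)
v(s) = 2*s/(-45/11 + s) (v(s) = (s + s)/(s + (-21 - 4*6)/(5 + 6)) = (2*s)/(s + (-21 - 24)/11) = (2*s)/(s + (1/11)*(-45)) = (2*s)/(s - 45/11) = (2*s)/(-45/11 + s) = 2*s/(-45/11 + s))
(v(z(6)) + J(-4, 5))² = (22*6/(-45 + 11*6) - 10)² = (22*6/(-45 + 66) - 10)² = (22*6/21 - 10)² = (22*6*(1/21) - 10)² = (44/7 - 10)² = (-26/7)² = 676/49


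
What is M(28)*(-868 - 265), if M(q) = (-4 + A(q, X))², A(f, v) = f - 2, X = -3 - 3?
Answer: -548372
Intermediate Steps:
X = -6
A(f, v) = -2 + f
M(q) = (-6 + q)² (M(q) = (-4 + (-2 + q))² = (-6 + q)²)
M(28)*(-868 - 265) = (-6 + 28)²*(-868 - 265) = 22²*(-1133) = 484*(-1133) = -548372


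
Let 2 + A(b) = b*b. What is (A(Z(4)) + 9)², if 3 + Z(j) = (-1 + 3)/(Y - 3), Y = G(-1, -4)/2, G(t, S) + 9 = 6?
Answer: 2334784/6561 ≈ 355.86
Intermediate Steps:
G(t, S) = -3 (G(t, S) = -9 + 6 = -3)
Y = -3/2 ≈ -1.5000
Z(j) = -31/9 (Z(j) = -3 + (-1 + 3)/(-3/2 - 3) = -3 + 2/(-9/2) = -3 + 2*(-2/9) = -3 - 4/9 = -31/9)
A(b) = -2 + b² (A(b) = -2 + b*b = -2 + b²)
(A(Z(4)) + 9)² = ((-2 + (-31/9)²) + 9)² = ((-2 + 961/81) + 9)² = (799/81 + 9)² = (1528/81)² = 2334784/6561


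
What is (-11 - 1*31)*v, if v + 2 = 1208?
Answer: -50652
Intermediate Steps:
v = 1206 (v = -2 + 1208 = 1206)
(-11 - 1*31)*v = (-11 - 1*31)*1206 = (-11 - 31)*1206 = -42*1206 = -50652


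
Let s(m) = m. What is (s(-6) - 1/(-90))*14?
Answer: -3773/45 ≈ -83.844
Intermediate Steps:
(s(-6) - 1/(-90))*14 = (-6 - 1/(-90))*14 = (-6 - 1*(-1/90))*14 = (-6 + 1/90)*14 = -539/90*14 = -3773/45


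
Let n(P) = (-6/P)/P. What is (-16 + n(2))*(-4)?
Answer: 70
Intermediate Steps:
n(P) = -6/P²
(-16 + n(2))*(-4) = (-16 - 6/2²)*(-4) = (-16 - 6*¼)*(-4) = (-16 - 3/2)*(-4) = -35/2*(-4) = 70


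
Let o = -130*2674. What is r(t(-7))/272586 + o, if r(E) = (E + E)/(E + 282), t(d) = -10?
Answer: -6443431481765/18535848 ≈ -3.4762e+5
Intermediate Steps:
r(E) = 2*E/(282 + E) (r(E) = (2*E)/(282 + E) = 2*E/(282 + E))
o = -347620
r(t(-7))/272586 + o = (2*(-10)/(282 - 10))/272586 - 347620 = (2*(-10)/272)*(1/272586) - 347620 = (2*(-10)*(1/272))*(1/272586) - 347620 = -5/68*1/272586 - 347620 = -5/18535848 - 347620 = -6443431481765/18535848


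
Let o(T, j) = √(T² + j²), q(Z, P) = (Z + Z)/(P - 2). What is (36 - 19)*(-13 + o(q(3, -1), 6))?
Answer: -221 + 34*√10 ≈ -113.48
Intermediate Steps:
q(Z, P) = 2*Z/(-2 + P) (q(Z, P) = (2*Z)/(-2 + P) = 2*Z/(-2 + P))
(36 - 19)*(-13 + o(q(3, -1), 6)) = (36 - 19)*(-13 + √((2*3/(-2 - 1))² + 6²)) = 17*(-13 + √((2*3/(-3))² + 36)) = 17*(-13 + √((2*3*(-⅓))² + 36)) = 17*(-13 + √((-2)² + 36)) = 17*(-13 + √(4 + 36)) = 17*(-13 + √40) = 17*(-13 + 2*√10) = -221 + 34*√10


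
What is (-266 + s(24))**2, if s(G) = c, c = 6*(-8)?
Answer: 98596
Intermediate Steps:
c = -48
s(G) = -48
(-266 + s(24))**2 = (-266 - 48)**2 = (-314)**2 = 98596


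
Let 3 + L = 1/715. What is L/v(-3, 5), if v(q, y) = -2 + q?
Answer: 2144/3575 ≈ 0.59972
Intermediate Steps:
L = -2144/715 (L = -3 + 1/715 = -2144/715 ≈ -2.9986)
L/v(-3, 5) = -2144/715/(-2 - 3) = -2144/715/(-5) = -⅕*(-2144/715) = 2144/3575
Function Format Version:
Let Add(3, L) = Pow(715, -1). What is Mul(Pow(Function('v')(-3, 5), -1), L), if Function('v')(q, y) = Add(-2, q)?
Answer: Rational(2144, 3575) ≈ 0.59972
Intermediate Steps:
L = Rational(-2144, 715) (L = Add(-3, Pow(715, -1)) = Add(-3, Rational(1, 715)) = Rational(-2144, 715) ≈ -2.9986)
Mul(Pow(Function('v')(-3, 5), -1), L) = Mul(Pow(Add(-2, -3), -1), Rational(-2144, 715)) = Mul(Pow(-5, -1), Rational(-2144, 715)) = Mul(Rational(-1, 5), Rational(-2144, 715)) = Rational(2144, 3575)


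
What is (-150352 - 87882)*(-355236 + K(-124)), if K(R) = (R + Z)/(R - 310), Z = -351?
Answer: 18364500049033/217 ≈ 8.4629e+10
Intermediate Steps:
K(R) = (-351 + R)/(-310 + R) (K(R) = (R - 351)/(R - 310) = (-351 + R)/(-310 + R))
(-150352 - 87882)*(-355236 + K(-124)) = (-150352 - 87882)*(-355236 + (-351 - 124)/(-310 - 124)) = -238234*(-355236 - 475/(-434)) = -238234*(-355236 - 1/434*(-475)) = -238234*(-355236 + 475/434) = -238234*(-154171949/434) = 18364500049033/217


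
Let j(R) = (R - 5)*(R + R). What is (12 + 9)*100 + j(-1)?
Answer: 2112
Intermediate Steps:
j(R) = 2*R*(-5 + R) (j(R) = (-5 + R)*(2*R) = 2*R*(-5 + R))
(12 + 9)*100 + j(-1) = (12 + 9)*100 + 2*(-1)*(-5 - 1) = 21*100 + 2*(-1)*(-6) = 2100 + 12 = 2112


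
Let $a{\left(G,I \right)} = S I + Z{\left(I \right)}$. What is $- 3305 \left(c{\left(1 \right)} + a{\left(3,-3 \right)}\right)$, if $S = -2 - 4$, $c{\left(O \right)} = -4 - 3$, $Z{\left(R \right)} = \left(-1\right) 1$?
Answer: $-33050$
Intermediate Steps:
$Z{\left(R \right)} = -1$
$c{\left(O \right)} = -7$ ($c{\left(O \right)} = -4 - 3 = -7$)
$S = -6$
$a{\left(G,I \right)} = -1 - 6 I$ ($a{\left(G,I \right)} = - 6 I - 1 = -1 - 6 I$)
$- 3305 \left(c{\left(1 \right)} + a{\left(3,-3 \right)}\right) = - 3305 \left(-7 - -17\right) = - 3305 \left(-7 + \left(-1 + 18\right)\right) = - 3305 \left(-7 + 17\right) = \left(-3305\right) 10 = -33050$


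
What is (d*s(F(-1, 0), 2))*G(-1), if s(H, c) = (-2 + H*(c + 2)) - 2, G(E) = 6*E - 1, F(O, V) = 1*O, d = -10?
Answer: -560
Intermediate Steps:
F(O, V) = O
G(E) = -1 + 6*E
s(H, c) = -4 + H*(2 + c) (s(H, c) = (-2 + H*(2 + c)) - 2 = -4 + H*(2 + c))
(d*s(F(-1, 0), 2))*G(-1) = (-10*(-4 + 2*(-1) - 1*2))*(-1 + 6*(-1)) = (-10*(-4 - 2 - 2))*(-1 - 6) = -10*(-8)*(-7) = 80*(-7) = -560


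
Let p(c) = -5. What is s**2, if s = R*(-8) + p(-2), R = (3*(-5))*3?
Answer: 126025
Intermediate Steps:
R = -45 (R = -15*3 = -45)
s = 355 (s = -45*(-8) - 5 = 360 - 5 = 355)
s**2 = 355**2 = 126025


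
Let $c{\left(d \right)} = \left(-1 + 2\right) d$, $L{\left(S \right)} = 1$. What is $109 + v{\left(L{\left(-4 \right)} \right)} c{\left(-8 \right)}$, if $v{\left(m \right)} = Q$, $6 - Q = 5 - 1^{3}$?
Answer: $93$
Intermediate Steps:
$Q = 2$ ($Q = 6 - \left(5 - 1^{3}\right) = 6 - \left(5 - 1\right) = 6 - 4 = 2$)
$v{\left(m \right)} = 2$
$c{\left(d \right)} = d$ ($c{\left(d \right)} = 1 d = d$)
$109 + v{\left(L{\left(-4 \right)} \right)} c{\left(-8 \right)} = 109 + 2 \left(-8\right) = 109 - 16 = 93$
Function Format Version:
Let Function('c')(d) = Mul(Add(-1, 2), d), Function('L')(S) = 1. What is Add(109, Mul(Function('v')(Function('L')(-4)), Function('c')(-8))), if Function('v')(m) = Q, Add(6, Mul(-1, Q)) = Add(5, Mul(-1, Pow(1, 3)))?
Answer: 93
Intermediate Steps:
Q = 2 (Q = Add(6, Mul(-1, Add(5, Mul(-1, Pow(1, 3))))) = Add(6, Mul(-1, Add(5, Mul(-1, 1)))) = Add(6, Mul(-1, Add(5, -1))) = Add(6, Mul(-1, 4)) = Add(6, -4) = 2)
Function('v')(m) = 2
Function('c')(d) = d (Function('c')(d) = Mul(1, d) = d)
Add(109, Mul(Function('v')(Function('L')(-4)), Function('c')(-8))) = Add(109, Mul(2, -8)) = Add(109, -16) = 93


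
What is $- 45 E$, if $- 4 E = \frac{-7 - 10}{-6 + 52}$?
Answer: $- \frac{765}{184} \approx -4.1576$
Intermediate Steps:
$E = \frac{17}{184}$ ($E = - \frac{\left(-7 - 10\right) \frac{1}{-6 + 52}}{4} = - \frac{\left(-17\right) \frac{1}{46}}{4} = \left(- \frac{1}{4}\right) \left(- \frac{17}{46}\right) = \frac{17}{184} \approx 0.092391$)
$- 45 E = \left(-45\right) \frac{17}{184} = - \frac{765}{184}$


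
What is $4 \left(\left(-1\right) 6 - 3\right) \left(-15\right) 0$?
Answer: $0$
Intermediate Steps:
$4 \left(\left(-1\right) 6 - 3\right) \left(-15\right) 0 = 4 \left(-6 - 3\right) \left(-15\right) 0 = 4 \left(-9\right) \left(-15\right) 0 = \left(-36\right) \left(-15\right) 0 = 540 \cdot 0 = 0$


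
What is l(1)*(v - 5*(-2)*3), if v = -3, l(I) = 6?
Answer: 162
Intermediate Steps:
l(1)*(v - 5*(-2)*3) = 6*(-3 - 5*(-2)*3) = 6*(-3 + 10*3) = 6*(-3 + 30) = 6*27 = 162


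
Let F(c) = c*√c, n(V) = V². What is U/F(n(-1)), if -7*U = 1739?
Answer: -1739/7 ≈ -248.43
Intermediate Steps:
U = -1739/7 (U = -⅐*1739 = -1739/7 ≈ -248.43)
F(c) = c^(3/2)
U/F(n(-1)) = -1739/(7*(((-1)²)^(3/2))) = -1739/(7*(1^(3/2))) = -1739/7/1 = -1739/7*1 = -1739/7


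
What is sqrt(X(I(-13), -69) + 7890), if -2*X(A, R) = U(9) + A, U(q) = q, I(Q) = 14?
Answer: sqrt(31514)/2 ≈ 88.761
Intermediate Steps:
X(A, R) = -9/2 - A/2 (X(A, R) = -(9 + A)/2 = -9/2 - A/2)
sqrt(X(I(-13), -69) + 7890) = sqrt((-9/2 - 1/2*14) + 7890) = sqrt((-9/2 - 7) + 7890) = sqrt(-23/2 + 7890) = sqrt(15757/2) = sqrt(31514)/2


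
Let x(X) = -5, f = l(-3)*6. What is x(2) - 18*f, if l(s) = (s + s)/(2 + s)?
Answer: -653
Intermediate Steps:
l(s) = 2*s/(2 + s) (l(s) = (2*s)/(2 + s) = 2*s/(2 + s))
f = 36 (f = (2*(-3)/(2 - 3))*6 = (2*(-3)/(-1))*6 = (2*(-3)*(-1))*6 = 6*6 = 36)
x(2) - 18*f = -5 - 18*36 = -5 - 648 = -653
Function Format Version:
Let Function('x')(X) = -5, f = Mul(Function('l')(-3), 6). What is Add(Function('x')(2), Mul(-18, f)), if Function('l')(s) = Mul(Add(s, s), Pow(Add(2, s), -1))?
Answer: -653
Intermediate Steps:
Function('l')(s) = Mul(2, s, Pow(Add(2, s), -1)) (Function('l')(s) = Mul(Mul(2, s), Pow(Add(2, s), -1)) = Mul(2, s, Pow(Add(2, s), -1)))
f = 36 (f = Mul(Mul(2, -3, Pow(Add(2, -3), -1)), 6) = Mul(Mul(2, -3, Pow(-1, -1)), 6) = Mul(Mul(2, -3, -1), 6) = Mul(6, 6) = 36)
Add(Function('x')(2), Mul(-18, f)) = Add(-5, Mul(-18, 36)) = Add(-5, -648) = -653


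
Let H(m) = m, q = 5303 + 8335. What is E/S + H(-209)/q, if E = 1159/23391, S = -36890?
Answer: -15030054196/980679019635 ≈ -0.015326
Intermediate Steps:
q = 13638
E = 1159/23391 (E = 1159*(1/23391) = 1159/23391 ≈ 0.049549)
E/S + H(-209)/q = (1159/23391)/(-36890) - 209/13638 = (1159/23391)*(-1/36890) - 209*1/13638 = -1159/862893990 - 209/13638 = -15030054196/980679019635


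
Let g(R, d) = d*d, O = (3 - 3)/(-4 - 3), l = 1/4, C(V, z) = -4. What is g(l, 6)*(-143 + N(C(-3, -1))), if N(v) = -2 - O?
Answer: -5220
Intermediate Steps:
l = ¼ ≈ 0.25000
O = 0 (O = 0/(-7) = 0*(-⅐) = 0)
g(R, d) = d²
N(v) = -2 (N(v) = -2 - 1*0 = -2 + 0 = -2)
g(l, 6)*(-143 + N(C(-3, -1))) = 6²*(-143 - 2) = 36*(-145) = -5220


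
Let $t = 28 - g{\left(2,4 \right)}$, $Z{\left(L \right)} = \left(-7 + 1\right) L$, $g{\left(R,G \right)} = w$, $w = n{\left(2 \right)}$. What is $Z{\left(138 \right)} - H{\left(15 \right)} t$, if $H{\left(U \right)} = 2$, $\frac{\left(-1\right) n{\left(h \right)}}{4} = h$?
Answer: $-900$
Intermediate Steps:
$n{\left(h \right)} = - 4 h$
$w = -8$ ($w = \left(-4\right) 2 = -8$)
$g{\left(R,G \right)} = -8$
$Z{\left(L \right)} = - 6 L$
$t = 36$ ($t = 28 - -8 = 28 + 8 = 36$)
$Z{\left(138 \right)} - H{\left(15 \right)} t = \left(-6\right) 138 - 2 \cdot 36 = -828 - 72 = -900$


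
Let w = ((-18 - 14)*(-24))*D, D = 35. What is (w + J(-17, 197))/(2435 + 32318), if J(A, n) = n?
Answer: 27077/34753 ≈ 0.77913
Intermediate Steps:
w = 26880 (w = ((-18 - 14)*(-24))*35 = -32*(-24)*35 = 768*35 = 26880)
(w + J(-17, 197))/(2435 + 32318) = (26880 + 197)/(2435 + 32318) = 27077/34753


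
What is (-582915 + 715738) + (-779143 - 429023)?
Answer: -1075343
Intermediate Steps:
(-582915 + 715738) + (-779143 - 429023) = 132823 - 1208166 = -1075343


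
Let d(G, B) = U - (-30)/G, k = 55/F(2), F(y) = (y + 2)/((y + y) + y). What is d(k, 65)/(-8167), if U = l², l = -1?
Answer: -15/89837 ≈ -0.00016697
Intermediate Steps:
F(y) = (2 + y)/(3*y) (F(y) = (2 + y)/(2*y + y) = (2 + y)/((3*y)) = (2 + y)*(1/(3*y)) = (2 + y)/(3*y))
U = 1 (U = (-1)² = 1)
k = 165/2 (k = 55/(((⅓)*(2 + 2)/2)) = 55/(((⅓)*(½)*4)) = 55/(⅔) = 55*(3/2) = 165/2 ≈ 82.500)
d(G, B) = 1 + 30/G (d(G, B) = 1 - (-30)/G = 1 + 30/G)
d(k, 65)/(-8167) = ((30 + 165/2)/(165/2))/(-8167) = ((2/165)*(225/2))*(-1/8167) = (15/11)*(-1/8167) = -15/89837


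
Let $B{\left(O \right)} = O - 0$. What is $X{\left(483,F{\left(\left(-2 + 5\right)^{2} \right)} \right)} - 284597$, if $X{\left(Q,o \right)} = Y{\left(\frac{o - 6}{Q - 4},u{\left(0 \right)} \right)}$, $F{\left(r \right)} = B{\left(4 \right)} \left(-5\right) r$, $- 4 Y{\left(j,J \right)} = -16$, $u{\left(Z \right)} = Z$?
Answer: $-284593$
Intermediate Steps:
$B{\left(O \right)} = O$ ($B{\left(O \right)} = O + 0 = O$)
$Y{\left(j,J \right)} = 4$ ($Y{\left(j,J \right)} = \left(- \frac{1}{4}\right) \left(-16\right) = 4$)
$F{\left(r \right)} = - 20 r$ ($F{\left(r \right)} = 4 \left(-5\right) r = - 20 r$)
$X{\left(Q,o \right)} = 4$
$X{\left(483,F{\left(\left(-2 + 5\right)^{2} \right)} \right)} - 284597 = 4 - 284597 = -284593$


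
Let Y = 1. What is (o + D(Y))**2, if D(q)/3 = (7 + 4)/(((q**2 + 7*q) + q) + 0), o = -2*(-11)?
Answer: 5929/9 ≈ 658.78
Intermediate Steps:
o = 22
D(q) = 33/(q**2 + 8*q) (D(q) = 3*((7 + 4)/(((q**2 + 7*q) + q) + 0)) = 3*(11/((q**2 + 8*q) + 0)) = 3*(11/(q**2 + 8*q)) = 33/(q**2 + 8*q))
(o + D(Y))**2 = (22 + 33/(1*(8 + 1)))**2 = (22 + 33*1/9)**2 = (22 + 33*1*(1/9))**2 = (22 + 11/3)**2 = (77/3)**2 = 5929/9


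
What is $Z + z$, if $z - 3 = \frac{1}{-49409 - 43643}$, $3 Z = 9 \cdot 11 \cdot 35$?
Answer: $\frac{107754215}{93052} \approx 1158.0$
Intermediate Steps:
$Z = 1155$ ($Z = \frac{9 \cdot 11 \cdot 35}{3} = \frac{99 \cdot 35}{3} = \frac{1}{3} \cdot 3465 = 1155$)
$z = \frac{279155}{93052}$ ($z = 3 + \frac{1}{-49409 - 43643} = 3 + \frac{1}{-93052} = 3 - \frac{1}{93052} = \frac{279155}{93052} \approx 3.0$)
$Z + z = 1155 + \frac{279155}{93052} = \frac{107754215}{93052}$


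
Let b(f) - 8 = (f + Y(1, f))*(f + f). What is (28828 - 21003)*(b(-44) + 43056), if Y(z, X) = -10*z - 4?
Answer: 376914600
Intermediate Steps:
Y(z, X) = -4 - 10*z
b(f) = 8 + 2*f*(-14 + f) (b(f) = 8 + (f + (-4 - 10*1))*(f + f) = 8 + (f + (-4 - 10))*(2*f) = 8 + (f - 14)*(2*f) = 8 + (-14 + f)*(2*f) = 8 + 2*f*(-14 + f))
(28828 - 21003)*(b(-44) + 43056) = (28828 - 21003)*((8 - 28*(-44) + 2*(-44)²) + 43056) = 7825*((8 + 1232 + 2*1936) + 43056) = 7825*((8 + 1232 + 3872) + 43056) = 7825*(5112 + 43056) = 7825*48168 = 376914600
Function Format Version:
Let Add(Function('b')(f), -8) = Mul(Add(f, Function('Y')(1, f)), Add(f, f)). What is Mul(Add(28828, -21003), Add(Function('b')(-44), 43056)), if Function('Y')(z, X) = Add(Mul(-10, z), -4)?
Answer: 376914600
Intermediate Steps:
Function('Y')(z, X) = Add(-4, Mul(-10, z))
Function('b')(f) = Add(8, Mul(2, f, Add(-14, f))) (Function('b')(f) = Add(8, Mul(Add(f, Add(-4, Mul(-10, 1))), Add(f, f))) = Add(8, Mul(Add(f, Add(-4, -10)), Mul(2, f))) = Add(8, Mul(Add(f, -14), Mul(2, f))) = Add(8, Mul(Add(-14, f), Mul(2, f))) = Add(8, Mul(2, f, Add(-14, f))))
Mul(Add(28828, -21003), Add(Function('b')(-44), 43056)) = Mul(Add(28828, -21003), Add(Add(8, Mul(-28, -44), Mul(2, Pow(-44, 2))), 43056)) = Mul(7825, Add(Add(8, 1232, Mul(2, 1936)), 43056)) = Mul(7825, Add(Add(8, 1232, 3872), 43056)) = Mul(7825, Add(5112, 43056)) = Mul(7825, 48168) = 376914600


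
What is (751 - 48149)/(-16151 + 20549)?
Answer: -23699/2199 ≈ -10.777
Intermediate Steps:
(751 - 48149)/(-16151 + 20549) = -47398/4398 = -47398*1/4398 = -23699/2199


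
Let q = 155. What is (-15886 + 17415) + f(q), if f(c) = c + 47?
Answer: 1731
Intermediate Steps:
f(c) = 47 + c
(-15886 + 17415) + f(q) = (-15886 + 17415) + (47 + 155) = 1529 + 202 = 1731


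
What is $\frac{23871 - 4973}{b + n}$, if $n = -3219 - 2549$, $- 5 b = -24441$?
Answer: $- \frac{94490}{4399} \approx -21.48$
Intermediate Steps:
$b = \frac{24441}{5}$ ($b = \left(- \frac{1}{5}\right) \left(-24441\right) = \frac{24441}{5} \approx 4888.2$)
$n = -5768$
$\frac{23871 - 4973}{b + n} = \frac{23871 - 4973}{\frac{24441}{5} - 5768} = \frac{18898}{- \frac{4399}{5}} = 18898 \left(- \frac{5}{4399}\right) = - \frac{94490}{4399}$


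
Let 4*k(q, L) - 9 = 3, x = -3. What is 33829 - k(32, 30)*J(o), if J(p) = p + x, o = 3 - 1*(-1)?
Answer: 33826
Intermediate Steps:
k(q, L) = 3 (k(q, L) = 9/4 + (¼)*3 = 9/4 + ¾ = 3)
o = 4 (o = 3 + 1 = 4)
J(p) = -3 + p (J(p) = p - 3 = -3 + p)
33829 - k(32, 30)*J(o) = 33829 - 3*(-3 + 4) = 33829 - 3 = 33826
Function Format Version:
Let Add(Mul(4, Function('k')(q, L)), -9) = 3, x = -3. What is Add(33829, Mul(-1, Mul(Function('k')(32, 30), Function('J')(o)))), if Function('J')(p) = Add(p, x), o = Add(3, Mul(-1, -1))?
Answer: 33826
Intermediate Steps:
Function('k')(q, L) = 3 (Function('k')(q, L) = Add(Rational(9, 4), Mul(Rational(1, 4), 3)) = Add(Rational(9, 4), Rational(3, 4)) = 3)
o = 4 (o = Add(3, 1) = 4)
Function('J')(p) = Add(-3, p) (Function('J')(p) = Add(p, -3) = Add(-3, p))
Add(33829, Mul(-1, Mul(Function('k')(32, 30), Function('J')(o)))) = Add(33829, Mul(-1, Mul(3, Add(-3, 4)))) = Add(33829, Mul(-1, Mul(3, 1))) = Add(33829, Mul(-1, 3)) = Add(33829, -3) = 33826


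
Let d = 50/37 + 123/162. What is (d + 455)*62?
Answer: 28312517/999 ≈ 28341.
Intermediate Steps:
d = 4217/1998 (d = 50*(1/37) + 123*(1/162) = 50/37 + 41/54 = 4217/1998 ≈ 2.1106)
(d + 455)*62 = (4217/1998 + 455)*62 = (913307/1998)*62 = 28312517/999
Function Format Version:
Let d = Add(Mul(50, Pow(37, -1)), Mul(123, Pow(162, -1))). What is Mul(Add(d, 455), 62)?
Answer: Rational(28312517, 999) ≈ 28341.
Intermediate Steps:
d = Rational(4217, 1998) (d = Add(Mul(50, Rational(1, 37)), Mul(123, Rational(1, 162))) = Add(Rational(50, 37), Rational(41, 54)) = Rational(4217, 1998) ≈ 2.1106)
Mul(Add(d, 455), 62) = Mul(Add(Rational(4217, 1998), 455), 62) = Mul(Rational(913307, 1998), 62) = Rational(28312517, 999)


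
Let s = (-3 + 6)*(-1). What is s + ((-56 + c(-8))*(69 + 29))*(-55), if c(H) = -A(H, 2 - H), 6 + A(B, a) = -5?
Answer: 242547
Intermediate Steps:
A(B, a) = -11 (A(B, a) = -6 - 5 = -11)
c(H) = 11 (c(H) = -1*(-11) = 11)
s = -3 (s = 3*(-1) = -3)
s + ((-56 + c(-8))*(69 + 29))*(-55) = -3 + ((-56 + 11)*(69 + 29))*(-55) = -3 - 45*98*(-55) = -3 - 4410*(-55) = -3 + 242550 = 242547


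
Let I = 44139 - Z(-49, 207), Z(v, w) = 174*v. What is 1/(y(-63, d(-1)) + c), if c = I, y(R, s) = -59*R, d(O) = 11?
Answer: 1/56382 ≈ 1.7736e-5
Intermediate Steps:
I = 52665 (I = 44139 - 174*(-49) = 44139 - 1*(-8526) = 44139 + 8526 = 52665)
c = 52665
1/(y(-63, d(-1)) + c) = 1/(-59*(-63) + 52665) = 1/(3717 + 52665) = 1/56382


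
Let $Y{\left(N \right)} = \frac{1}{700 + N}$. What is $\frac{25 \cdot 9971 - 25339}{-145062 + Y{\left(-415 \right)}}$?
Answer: $- \frac{63821760}{41342669} \approx -1.5437$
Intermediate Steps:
$\frac{25 \cdot 9971 - 25339}{-145062 + Y{\left(-415 \right)}} = \frac{25 \cdot 9971 - 25339}{-145062 + \frac{1}{700 - 415}} = \frac{249275 - 25339}{-145062 + \frac{1}{285}} = \frac{223936}{-145062 + \frac{1}{285}} = \frac{223936}{- \frac{41342669}{285}} = 223936 \left(- \frac{285}{41342669}\right) = - \frac{63821760}{41342669}$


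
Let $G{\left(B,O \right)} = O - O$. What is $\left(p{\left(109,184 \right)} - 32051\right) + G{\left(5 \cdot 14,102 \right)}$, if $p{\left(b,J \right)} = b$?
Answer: $-31942$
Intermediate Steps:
$G{\left(B,O \right)} = 0$
$\left(p{\left(109,184 \right)} - 32051\right) + G{\left(5 \cdot 14,102 \right)} = \left(109 - 32051\right) + 0 = -31942 + 0 = -31942$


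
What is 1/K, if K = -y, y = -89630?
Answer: 1/89630 ≈ 1.1157e-5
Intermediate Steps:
K = 89630 (K = -1*(-89630) = 89630)
1/K = 1/89630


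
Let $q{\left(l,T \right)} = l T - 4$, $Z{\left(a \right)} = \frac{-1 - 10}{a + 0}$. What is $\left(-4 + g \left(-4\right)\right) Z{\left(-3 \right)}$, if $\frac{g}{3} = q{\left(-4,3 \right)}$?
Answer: $\frac{2068}{3} \approx 689.33$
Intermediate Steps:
$Z{\left(a \right)} = - \frac{11}{a}$
$q{\left(l,T \right)} = -4 + T l$ ($q{\left(l,T \right)} = T l - 4 = -4 + T l$)
$g = -48$ ($g = 3 \left(-4 + 3 \left(-4\right)\right) = 3 \left(-4 - 12\right) = 3 \left(-16\right) = -48$)
$\left(-4 + g \left(-4\right)\right) Z{\left(-3 \right)} = \left(-4 - -192\right) \left(- \frac{11}{-3}\right) = \left(-4 + 192\right) \left(\left(-11\right) \left(- \frac{1}{3}\right)\right) = 188 \cdot \frac{11}{3} = \frac{2068}{3}$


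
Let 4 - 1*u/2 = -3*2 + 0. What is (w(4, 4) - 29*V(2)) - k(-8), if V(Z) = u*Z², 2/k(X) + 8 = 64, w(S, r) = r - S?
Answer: -64961/28 ≈ -2320.0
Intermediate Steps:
u = 20 (u = 8 - 2*(-3*2 + 0) = 8 - 2*(-6 + 0) = 8 - 2*(-6) = 8 + 12 = 20)
k(X) = 1/28 (k(X) = 2/(-8 + 64) = 2/56 = 2*(1/56) = 1/28)
V(Z) = 20*Z²
(w(4, 4) - 29*V(2)) - k(-8) = ((4 - 1*4) - 580*2²) - 1*1/28 = ((4 - 4) - 580*4) - 1/28 = (0 - 29*80) - 1/28 = (0 - 2320) - 1/28 = -2320 - 1/28 = -64961/28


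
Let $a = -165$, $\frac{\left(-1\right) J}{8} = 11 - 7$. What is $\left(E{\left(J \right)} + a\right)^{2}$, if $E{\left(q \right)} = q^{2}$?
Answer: $737881$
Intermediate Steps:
$J = -32$ ($J = - 8 \left(11 - 7\right) = \left(-8\right) 4 = -32$)
$\left(E{\left(J \right)} + a\right)^{2} = \left(\left(-32\right)^{2} - 165\right)^{2} = \left(1024 - 165\right)^{2} = 859^{2} = 737881$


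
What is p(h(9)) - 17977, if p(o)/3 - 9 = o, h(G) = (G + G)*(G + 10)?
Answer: -16924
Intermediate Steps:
h(G) = 2*G*(10 + G) (h(G) = (2*G)*(10 + G) = 2*G*(10 + G))
p(o) = 27 + 3*o
p(h(9)) - 17977 = (27 + 3*(2*9*(10 + 9))) - 17977 = (27 + 3*(2*9*19)) - 17977 = (27 + 3*342) - 17977 = (27 + 1026) - 17977 = 1053 - 17977 = -16924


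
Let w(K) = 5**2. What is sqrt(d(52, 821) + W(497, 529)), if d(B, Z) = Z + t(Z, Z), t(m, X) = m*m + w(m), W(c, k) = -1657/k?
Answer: 3*sqrt(39668174)/23 ≈ 821.51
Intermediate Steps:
w(K) = 25
t(m, X) = 25 + m**2 (t(m, X) = m*m + 25 = m**2 + 25 = 25 + m**2)
d(B, Z) = 25 + Z + Z**2 (d(B, Z) = Z + (25 + Z**2) = 25 + Z + Z**2)
sqrt(d(52, 821) + W(497, 529)) = sqrt((25 + 821 + 821**2) - 1657/529) = sqrt((25 + 821 + 674041) - 1657*1/529) = sqrt(674887 - 1657/529) = sqrt(357013566/529) = 3*sqrt(39668174)/23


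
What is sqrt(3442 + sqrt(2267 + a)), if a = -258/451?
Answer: sqrt(700106242 + 451*sqrt(460993709))/451 ≈ 59.073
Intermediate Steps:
a = -258/451 (a = -258*1/451 = -258/451 ≈ -0.57206)
sqrt(3442 + sqrt(2267 + a)) = sqrt(3442 + sqrt(2267 - 258/451)) = sqrt(3442 + sqrt(1022159/451)) = sqrt(3442 + sqrt(460993709)/451)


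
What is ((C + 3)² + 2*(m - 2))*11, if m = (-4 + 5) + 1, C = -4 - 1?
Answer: 44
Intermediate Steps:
C = -5
m = 2 (m = 1 + 1 = 2)
((C + 3)² + 2*(m - 2))*11 = ((-5 + 3)² + 2*(2 - 2))*11 = ((-2)² + 2*0)*11 = (4 + 0)*11 = 4*11 = 44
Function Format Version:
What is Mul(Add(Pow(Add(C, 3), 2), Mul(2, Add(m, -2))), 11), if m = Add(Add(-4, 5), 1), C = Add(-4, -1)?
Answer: 44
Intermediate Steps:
C = -5
m = 2 (m = Add(1, 1) = 2)
Mul(Add(Pow(Add(C, 3), 2), Mul(2, Add(m, -2))), 11) = Mul(Add(Pow(Add(-5, 3), 2), Mul(2, Add(2, -2))), 11) = Mul(Add(Pow(-2, 2), Mul(2, 0)), 11) = Mul(Add(4, 0), 11) = Mul(4, 11) = 44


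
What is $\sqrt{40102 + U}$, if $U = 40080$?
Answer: $\sqrt{80182} \approx 283.16$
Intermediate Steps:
$\sqrt{40102 + U} = \sqrt{40102 + 40080} = \sqrt{80182}$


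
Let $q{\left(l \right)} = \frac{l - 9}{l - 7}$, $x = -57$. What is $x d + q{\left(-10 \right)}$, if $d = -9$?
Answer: $\frac{8740}{17} \approx 514.12$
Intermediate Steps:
$q{\left(l \right)} = \frac{-9 + l}{-7 + l}$
$x d + q{\left(-10 \right)} = \left(-57\right) \left(-9\right) + \frac{-9 - 10}{-7 - 10} = 513 + \frac{1}{-17} \left(-19\right) = 513 - - \frac{19}{17} = 513 + \frac{19}{17} = \frac{8740}{17}$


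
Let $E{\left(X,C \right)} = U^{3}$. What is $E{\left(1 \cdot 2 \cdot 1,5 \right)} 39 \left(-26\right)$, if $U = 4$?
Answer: $-64896$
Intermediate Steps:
$E{\left(X,C \right)} = 64$ ($E{\left(X,C \right)} = 4^{3} = 64$)
$E{\left(1 \cdot 2 \cdot 1,5 \right)} 39 \left(-26\right) = 64 \cdot 39 \left(-26\right) = 2496 \left(-26\right) = -64896$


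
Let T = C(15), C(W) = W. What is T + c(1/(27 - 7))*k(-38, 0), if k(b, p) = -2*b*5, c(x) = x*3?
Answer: 72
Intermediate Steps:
c(x) = 3*x
k(b, p) = -10*b
T = 15
T + c(1/(27 - 7))*k(-38, 0) = 15 + (3/(27 - 7))*(-10*(-38)) = 15 + (3/20)*380 = 15 + 57 = 72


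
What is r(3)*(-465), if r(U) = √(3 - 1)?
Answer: -465*√2 ≈ -657.61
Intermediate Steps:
r(U) = √2
r(3)*(-465) = √2*(-465) = -465*√2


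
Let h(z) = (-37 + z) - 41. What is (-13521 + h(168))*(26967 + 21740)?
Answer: -654183717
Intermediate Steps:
h(z) = -78 + z
(-13521 + h(168))*(26967 + 21740) = (-13521 + (-78 + 168))*(26967 + 21740) = (-13521 + 90)*48707 = -13431*48707 = -654183717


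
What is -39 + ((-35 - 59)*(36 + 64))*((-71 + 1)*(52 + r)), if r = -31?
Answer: 13817961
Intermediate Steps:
-39 + ((-35 - 59)*(36 + 64))*((-71 + 1)*(52 + r)) = -39 + ((-35 - 59)*(36 + 64))*((-71 + 1)*(52 - 31)) = -39 + (-94*100)*(-70*21) = -39 - 9400*(-1470) = -39 + 13818000 = 13817961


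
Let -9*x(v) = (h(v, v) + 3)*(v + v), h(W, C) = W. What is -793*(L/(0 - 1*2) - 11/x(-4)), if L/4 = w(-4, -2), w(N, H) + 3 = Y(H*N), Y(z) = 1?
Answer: -103883/8 ≈ -12985.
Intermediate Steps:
w(N, H) = -2 (w(N, H) = -3 + 1 = -2)
L = -8 (L = 4*(-2) = -8)
x(v) = -2*v*(3 + v)/9 (x(v) = -(v + 3)*(v + v)/9 = -(3 + v)*2*v/9 = -2*v*(3 + v)/9)
-793*(L/(0 - 1*2) - 11/x(-4)) = -793*(-8/(0 - 1*2) - 11*9/(8*(3 - 4))) = -793*(-8/(0 - 2) - 11/((-2/9*(-4)*(-1)))) = -793*(-8/(-2) - 11/(-8/9)) = -793*(-8*(-½) - 11*(-9/8)) = -793*(4 + 99/8) = -793*131/8 = -103883/8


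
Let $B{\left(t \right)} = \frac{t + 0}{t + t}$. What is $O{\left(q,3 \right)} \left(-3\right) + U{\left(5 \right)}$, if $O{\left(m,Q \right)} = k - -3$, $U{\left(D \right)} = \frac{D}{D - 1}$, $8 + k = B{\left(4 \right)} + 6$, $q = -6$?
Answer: $- \frac{13}{4} \approx -3.25$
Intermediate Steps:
$B{\left(t \right)} = \frac{1}{2}$ ($B{\left(t \right)} = \frac{t}{2 t} = t \frac{1}{2 t} = \frac{1}{2}$)
$k = - \frac{3}{2}$ ($k = -8 + \left(\frac{1}{2} + 6\right) = -8 + \frac{13}{2} = - \frac{3}{2} \approx -1.5$)
$U{\left(D \right)} = \frac{D}{-1 + D}$
$O{\left(m,Q \right)} = \frac{3}{2}$ ($O{\left(m,Q \right)} = - \frac{3}{2} - -3 = - \frac{3}{2} + 3 = \frac{3}{2}$)
$O{\left(q,3 \right)} \left(-3\right) + U{\left(5 \right)} = \frac{3}{2} \left(-3\right) + \frac{5}{-1 + 5} = - \frac{9}{2} + \frac{5}{4} = - \frac{13}{4}$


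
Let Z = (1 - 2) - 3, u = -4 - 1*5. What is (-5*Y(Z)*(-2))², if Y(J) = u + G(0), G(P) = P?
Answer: 8100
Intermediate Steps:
u = -9 (u = -4 - 5 = -9)
Z = -4 (Z = -1 - 3 = -4)
Y(J) = -9 (Y(J) = -9 + 0 = -9)
(-5*Y(Z)*(-2))² = (-5*(-9)*(-2))² = (45*(-2))² = (-90)² = 8100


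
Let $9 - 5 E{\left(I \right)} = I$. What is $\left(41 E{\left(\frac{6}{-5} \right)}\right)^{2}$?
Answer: $\frac{4372281}{625} \approx 6995.6$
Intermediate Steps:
$E{\left(I \right)} = \frac{9}{5} - \frac{I}{5}$
$\left(41 E{\left(\frac{6}{-5} \right)}\right)^{2} = \left(41 \left(\frac{9}{5} - \frac{6 \frac{1}{-5}}{5}\right)\right)^{2} = \left(41 \left(\frac{9}{5} - \frac{6 \left(- \frac{1}{5}\right)}{5}\right)\right)^{2} = \left(41 \left(\frac{9}{5} - - \frac{6}{25}\right)\right)^{2} = \left(41 \left(\frac{9}{5} + \frac{6}{25}\right)\right)^{2} = \left(41 \cdot \frac{51}{25}\right)^{2} = \left(\frac{2091}{25}\right)^{2} = \frac{4372281}{625}$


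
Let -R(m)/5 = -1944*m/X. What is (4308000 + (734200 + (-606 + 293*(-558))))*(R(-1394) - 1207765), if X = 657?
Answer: -437430763706500/73 ≈ -5.9922e+12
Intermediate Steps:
R(m) = 1080*m/73 (R(m) = -(-9720)/(657/m) = -(-9720)*m/657 = -(-1080)*m/73 = 1080*m/73)
(4308000 + (734200 + (-606 + 293*(-558))))*(R(-1394) - 1207765) = (4308000 + (734200 + (-606 + 293*(-558))))*((1080/73)*(-1394) - 1207765) = (4308000 + (734200 + (-606 - 163494)))*(-1505520/73 - 1207765) = (4308000 + (734200 - 164100))*(-89672365/73) = (4308000 + 570100)*(-89672365/73) = 4878100*(-89672365/73) = -437430763706500/73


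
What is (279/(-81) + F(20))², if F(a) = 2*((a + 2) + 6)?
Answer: 223729/81 ≈ 2762.1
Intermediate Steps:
F(a) = 16 + 2*a (F(a) = 2*((2 + a) + 6) = 2*(8 + a) = 16 + 2*a)
(279/(-81) + F(20))² = (279/(-81) + (16 + 2*20))² = (279*(-1/81) + (16 + 40))² = (-31/9 + 56)² = (473/9)² = 223729/81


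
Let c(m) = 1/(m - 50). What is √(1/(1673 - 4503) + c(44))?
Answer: I*√3009705/4245 ≈ 0.40868*I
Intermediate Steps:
c(m) = 1/(-50 + m)
√(1/(1673 - 4503) + c(44)) = √(1/(1673 - 4503) + 1/(-50 + 44)) = √(1/(-2830) + 1/(-6)) = √(-1/2830 - ⅙) = √(-709/4245) = I*√3009705/4245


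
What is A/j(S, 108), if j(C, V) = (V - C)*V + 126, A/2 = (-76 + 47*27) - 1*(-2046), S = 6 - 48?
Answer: 3239/8163 ≈ 0.39679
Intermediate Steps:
S = -42
A = 6478 (A = 2*((-76 + 47*27) - 1*(-2046)) = 2*((-76 + 1269) + 2046) = 2*(1193 + 2046) = 2*3239 = 6478)
j(C, V) = 126 + V*(V - C) (j(C, V) = V*(V - C) + 126 = 126 + V*(V - C))
A/j(S, 108) = 6478/(126 + 108² - 1*(-42)*108) = 6478/(126 + 11664 + 4536) = 6478/16326 = 6478*(1/16326) = 3239/8163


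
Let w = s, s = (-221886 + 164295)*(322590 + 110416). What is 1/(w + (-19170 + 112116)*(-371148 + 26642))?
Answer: -1/56957703222 ≈ -1.7557e-11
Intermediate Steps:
s = -24937248546 (s = -57591*433006 = -24937248546)
w = -24937248546
1/(w + (-19170 + 112116)*(-371148 + 26642)) = 1/(-24937248546 + (-19170 + 112116)*(-371148 + 26642)) = 1/(-24937248546 + 92946*(-344506)) = 1/(-24937248546 - 32020454676) = 1/(-56957703222) = -1/56957703222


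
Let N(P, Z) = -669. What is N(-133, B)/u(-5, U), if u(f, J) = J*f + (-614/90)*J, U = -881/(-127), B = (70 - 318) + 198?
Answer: 3823335/468692 ≈ 8.1575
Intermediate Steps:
B = -50 (B = -248 + 198 = -50)
U = 881/127 (U = -881*(-1/127) = 881/127 ≈ 6.9370)
u(f, J) = -307*J/45 + J*f (u(f, J) = J*f + (-614*1/90)*J = J*f - 307*J/45 = -307*J/45 + J*f)
N(-133, B)/u(-5, U) = -669*5715/(881*(-307 + 45*(-5))) = -669*5715/(881*(-307 - 225)) = -669/((1/45)*(881/127)*(-532)) = -669/(-468692/5715) = -669*(-5715/468692) = 3823335/468692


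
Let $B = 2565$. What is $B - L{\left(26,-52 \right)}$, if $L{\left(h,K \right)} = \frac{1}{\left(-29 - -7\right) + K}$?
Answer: $\frac{189811}{74} \approx 2565.0$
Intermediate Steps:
$L{\left(h,K \right)} = \frac{1}{-22 + K}$ ($L{\left(h,K \right)} = \frac{1}{\left(-29 + 7\right) + K} = \frac{1}{-22 + K}$)
$B - L{\left(26,-52 \right)} = 2565 - \frac{1}{-22 - 52} = 2565 - \frac{1}{-74} = 2565 - - \frac{1}{74} = 2565 + \frac{1}{74} = \frac{189811}{74}$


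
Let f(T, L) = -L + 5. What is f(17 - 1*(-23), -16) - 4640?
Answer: -4619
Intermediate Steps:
f(T, L) = 5 - L
f(17 - 1*(-23), -16) - 4640 = (5 - 1*(-16)) - 4640 = (5 + 16) - 4640 = 21 - 4640 = -4619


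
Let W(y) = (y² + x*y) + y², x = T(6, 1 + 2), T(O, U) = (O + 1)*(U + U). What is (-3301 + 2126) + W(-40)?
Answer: 345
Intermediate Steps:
T(O, U) = 2*U*(1 + O) (T(O, U) = (1 + O)*(2*U) = 2*U*(1 + O))
x = 42 (x = 2*(1 + 2)*(1 + 6) = 2*3*7 = 42)
W(y) = 2*y² + 42*y (W(y) = (y² + 42*y) + y² = 2*y² + 42*y)
(-3301 + 2126) + W(-40) = (-3301 + 2126) + 2*(-40)*(21 - 40) = -1175 + 2*(-40)*(-19) = -1175 + 1520 = 345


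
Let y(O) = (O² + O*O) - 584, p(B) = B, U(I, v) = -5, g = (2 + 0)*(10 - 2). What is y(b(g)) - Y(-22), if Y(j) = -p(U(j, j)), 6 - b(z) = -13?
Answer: 133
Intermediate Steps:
g = 16 (g = 2*8 = 16)
b(z) = 19 (b(z) = 6 - 1*(-13) = 6 + 13 = 19)
y(O) = -584 + 2*O² (y(O) = (O² + O²) - 584 = 2*O² - 584 = -584 + 2*O²)
Y(j) = 5 (Y(j) = -1*(-5) = 5)
y(b(g)) - Y(-22) = (-584 + 2*19²) - 1*5 = (-584 + 2*361) - 5 = (-584 + 722) - 5 = 138 - 5 = 133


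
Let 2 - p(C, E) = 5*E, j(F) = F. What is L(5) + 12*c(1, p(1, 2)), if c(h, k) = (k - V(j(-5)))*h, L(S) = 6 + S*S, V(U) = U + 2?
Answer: -29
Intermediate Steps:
V(U) = 2 + U
p(C, E) = 2 - 5*E
L(S) = 6 + S²
c(h, k) = h*(3 + k) (c(h, k) = (k - (2 - 5))*h = (k - 1*(-3))*h = (k + 3)*h = (3 + k)*h = h*(3 + k))
L(5) + 12*c(1, p(1, 2)) = (6 + 5²) + 12*(1*(3 + (2 - 5*2))) = (6 + 25) + 12*(1*(3 + (2 - 10))) = 31 + 12*(1*(3 - 8)) = 31 + 12*(1*(-5)) = 31 + 12*(-5) = 31 - 60 = -29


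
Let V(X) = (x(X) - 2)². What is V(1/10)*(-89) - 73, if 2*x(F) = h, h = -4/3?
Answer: -6353/9 ≈ -705.89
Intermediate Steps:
h = -4/3 (h = -4*⅓ = -4/3 ≈ -1.3333)
x(F) = -⅔ (x(F) = (½)*(-4/3) = -⅔)
V(X) = 64/9 (V(X) = (-⅔ - 2)² = (-8/3)² = 64/9)
V(1/10)*(-89) - 73 = (64/9)*(-89) - 73 = -5696/9 - 73 = -6353/9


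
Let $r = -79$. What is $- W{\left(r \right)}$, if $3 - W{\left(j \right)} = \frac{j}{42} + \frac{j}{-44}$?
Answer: $- \frac{2851}{924} \approx -3.0855$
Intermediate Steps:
$W{\left(j \right)} = 3 - \frac{j}{924}$ ($W{\left(j \right)} = 3 - \left(\frac{j}{42} + \frac{j}{-44}\right) = 3 - \left(j \frac{1}{42} + j \left(- \frac{1}{44}\right)\right) = 3 - \left(\frac{j}{42} - \frac{j}{44}\right) = 3 - \frac{j}{924}$)
$- W{\left(r \right)} = - (3 - - \frac{79}{924}) = - (3 + \frac{79}{924}) = \left(-1\right) \frac{2851}{924} = - \frac{2851}{924}$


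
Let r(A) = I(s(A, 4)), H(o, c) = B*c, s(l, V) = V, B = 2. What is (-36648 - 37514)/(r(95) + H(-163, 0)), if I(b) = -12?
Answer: 37081/6 ≈ 6180.2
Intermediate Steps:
H(o, c) = 2*c
r(A) = -12
(-36648 - 37514)/(r(95) + H(-163, 0)) = (-36648 - 37514)/(-12 + 2*0) = -74162/(-12 + 0) = -74162/(-12) = -74162*(-1/12) = 37081/6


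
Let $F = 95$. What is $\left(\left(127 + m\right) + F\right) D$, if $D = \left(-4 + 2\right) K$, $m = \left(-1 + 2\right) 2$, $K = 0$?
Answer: $0$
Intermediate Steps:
$m = 2$ ($m = 1 \cdot 2 = 2$)
$D = 0$ ($D = \left(-4 + 2\right) 0 = \left(-2\right) 0 = 0$)
$\left(\left(127 + m\right) + F\right) D = \left(\left(127 + 2\right) + 95\right) 0 = \left(129 + 95\right) 0 = 224 \cdot 0 = 0$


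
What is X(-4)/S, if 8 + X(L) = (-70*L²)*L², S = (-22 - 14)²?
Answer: -83/6 ≈ -13.833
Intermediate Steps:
S = 1296 (S = (-36)² = 1296)
X(L) = -8 - 70*L⁴ (X(L) = -8 + (-70*L²)*L² = -8 - 70*L⁴)
X(-4)/S = (-8 - 70*(-4)⁴)/1296 = (-8 - 70*256)*(1/1296) = (-8 - 17920)*(1/1296) = -17928*1/1296 = -83/6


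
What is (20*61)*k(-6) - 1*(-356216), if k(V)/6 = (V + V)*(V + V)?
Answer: 1410296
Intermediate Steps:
k(V) = 24*V**2 (k(V) = 6*((V + V)*(V + V)) = 6*((2*V)*(2*V)) = 6*(4*V**2) = 24*V**2)
(20*61)*k(-6) - 1*(-356216) = (20*61)*(24*(-6)**2) - 1*(-356216) = 1220*(24*36) + 356216 = 1220*864 + 356216 = 1054080 + 356216 = 1410296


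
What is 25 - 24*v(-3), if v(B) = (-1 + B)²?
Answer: -359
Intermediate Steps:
25 - 24*v(-3) = 25 - 24*(-1 - 3)² = 25 - 24*(-4)² = 25 - 24*16 = 25 - 384 = -359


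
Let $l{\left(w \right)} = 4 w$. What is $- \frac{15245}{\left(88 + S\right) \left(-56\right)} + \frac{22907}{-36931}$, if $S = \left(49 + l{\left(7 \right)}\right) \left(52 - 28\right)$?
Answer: $- \frac{1920472217}{4003911296} \approx -0.47965$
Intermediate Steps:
$S = 1848$ ($S = \left(49 + 4 \cdot 7\right) \left(52 - 28\right) = \left(49 + 28\right) 24 = 77 \cdot 24 = 1848$)
$- \frac{15245}{\left(88 + S\right) \left(-56\right)} + \frac{22907}{-36931} = - \frac{15245}{\left(88 + 1848\right) \left(-56\right)} + \frac{22907}{-36931} = - \frac{15245}{1936 \left(-56\right)} + 22907 \left(- \frac{1}{36931}\right) = - \frac{15245}{-108416} - \frac{22907}{36931} = \left(-15245\right) \left(- \frac{1}{108416}\right) - \frac{22907}{36931} = \frac{15245}{108416} - \frac{22907}{36931} = - \frac{1920472217}{4003911296}$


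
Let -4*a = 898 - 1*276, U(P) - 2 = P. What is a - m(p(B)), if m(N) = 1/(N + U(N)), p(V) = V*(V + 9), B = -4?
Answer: -2954/19 ≈ -155.47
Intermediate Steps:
U(P) = 2 + P
p(V) = V*(9 + V)
m(N) = 1/(2 + 2*N) (m(N) = 1/(N + (2 + N)) = 1/(2 + 2*N))
a = -311/2 (a = -(898 - 1*276)/4 = -(898 - 276)/4 = -1/4*622 = -311/2 ≈ -155.50)
a - m(p(B)) = -311/2 - 1/(2*(1 - 4*(9 - 4))) = -311/2 - 1/(2*(1 - 4*5)) = -311/2 - 1/(2*(1 - 20)) = -311/2 - 1/(2*(-19)) = -311/2 - (-1)/(2*19) = -311/2 - 1*(-1/38) = -311/2 + 1/38 = -2954/19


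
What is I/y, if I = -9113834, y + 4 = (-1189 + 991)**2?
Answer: -4556917/19600 ≈ -232.50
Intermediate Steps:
y = 39200 (y = -4 + (-1189 + 991)**2 = -4 + (-198)**2 = -4 + 39204 = 39200)
I/y = -9113834/39200 = -9113834*1/39200 = -4556917/19600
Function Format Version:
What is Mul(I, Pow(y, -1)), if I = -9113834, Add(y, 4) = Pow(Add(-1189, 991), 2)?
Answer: Rational(-4556917, 19600) ≈ -232.50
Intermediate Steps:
y = 39200 (y = Add(-4, Pow(Add(-1189, 991), 2)) = Add(-4, Pow(-198, 2)) = Add(-4, 39204) = 39200)
Mul(I, Pow(y, -1)) = Mul(-9113834, Pow(39200, -1)) = Mul(-9113834, Rational(1, 39200)) = Rational(-4556917, 19600)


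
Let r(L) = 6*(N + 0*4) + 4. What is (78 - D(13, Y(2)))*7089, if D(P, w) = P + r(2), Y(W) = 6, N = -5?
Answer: 645099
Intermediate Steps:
r(L) = -26 (r(L) = 6*(-5 + 0*4) + 4 = 6*(-5 + 0) + 4 = 6*(-5) + 4 = -30 + 4 = -26)
D(P, w) = -26 + P (D(P, w) = P - 26 = -26 + P)
(78 - D(13, Y(2)))*7089 = (78 - (-26 + 13))*7089 = (78 - 1*(-13))*7089 = (78 + 13)*7089 = 91*7089 = 645099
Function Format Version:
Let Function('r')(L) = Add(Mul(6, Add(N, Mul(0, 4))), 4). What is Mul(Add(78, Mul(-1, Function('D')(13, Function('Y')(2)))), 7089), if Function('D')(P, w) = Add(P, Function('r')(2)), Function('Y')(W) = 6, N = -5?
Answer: 645099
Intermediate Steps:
Function('r')(L) = -26 (Function('r')(L) = Add(Mul(6, Add(-5, Mul(0, 4))), 4) = Add(Mul(6, Add(-5, 0)), 4) = Add(Mul(6, -5), 4) = Add(-30, 4) = -26)
Function('D')(P, w) = Add(-26, P) (Function('D')(P, w) = Add(P, -26) = Add(-26, P))
Mul(Add(78, Mul(-1, Function('D')(13, Function('Y')(2)))), 7089) = Mul(Add(78, Mul(-1, Add(-26, 13))), 7089) = Mul(Add(78, Mul(-1, -13)), 7089) = Mul(Add(78, 13), 7089) = Mul(91, 7089) = 645099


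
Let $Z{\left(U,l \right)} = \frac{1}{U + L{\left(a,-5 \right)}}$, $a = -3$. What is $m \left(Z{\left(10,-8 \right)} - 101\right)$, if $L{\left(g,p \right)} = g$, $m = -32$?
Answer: $\frac{22592}{7} \approx 3227.4$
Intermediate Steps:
$Z{\left(U,l \right)} = \frac{1}{-3 + U}$ ($Z{\left(U,l \right)} = \frac{1}{U - 3} = \frac{1}{-3 + U}$)
$m \left(Z{\left(10,-8 \right)} - 101\right) = - 32 \left(\frac{1}{-3 + 10} - 101\right) = - 32 \left(\frac{1}{7} - 101\right) = \left(-32\right) \left(- \frac{706}{7}\right) = \frac{22592}{7}$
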